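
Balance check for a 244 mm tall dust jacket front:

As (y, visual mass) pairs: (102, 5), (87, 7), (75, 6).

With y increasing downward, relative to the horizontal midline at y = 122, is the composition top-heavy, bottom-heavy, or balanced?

Total weight = 5 + 7 + 6 = 18.
Σw·y = 5·102 + 7·87 + 6·75 = 1569, so ȳ = 1569/18 ≈ 87.17.
87.2 lies above (smaller y than) the midline 122, so the layout is top-heavy.

top-heavy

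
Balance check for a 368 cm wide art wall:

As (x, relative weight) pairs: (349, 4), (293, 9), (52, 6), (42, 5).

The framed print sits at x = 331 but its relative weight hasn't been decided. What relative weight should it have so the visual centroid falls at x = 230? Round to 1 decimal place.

w ≈ 9.6

Known weights sum to 4 + 9 + 6 + 5 = 24; their moment is 4·349 + 9·293 + 6·52 + 5·42 = 4555.
Balance at x = 230 requires (4555 + w·331) / (24 + w) = 230.
So w = (230·24 − 4555)/(331 − 230) = 965/101 ≈ 9.55.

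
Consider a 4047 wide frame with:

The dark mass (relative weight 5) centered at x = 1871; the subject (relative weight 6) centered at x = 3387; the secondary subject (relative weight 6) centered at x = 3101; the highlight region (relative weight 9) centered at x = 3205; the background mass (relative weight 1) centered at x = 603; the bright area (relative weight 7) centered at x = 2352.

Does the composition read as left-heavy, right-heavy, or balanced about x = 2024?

Total weight = 5 + 6 + 6 + 9 + 1 + 7 = 34.
x: (5·1871 + 6·3387 + 6·3101 + 9·3205 + 1·603 + 7·2352) / 34 = 94195 / 34 ≈ 2770.44
Since 2770.4 is right of 2024, the composition reads right-heavy.

right-heavy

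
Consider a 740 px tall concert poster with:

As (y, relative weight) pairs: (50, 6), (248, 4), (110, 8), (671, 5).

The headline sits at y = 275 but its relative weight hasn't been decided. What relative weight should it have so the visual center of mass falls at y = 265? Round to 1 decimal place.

w ≈ 56.8

Existing Σw = 23 (6 + 4 + 8 + 5); existing moment 6·50 + 4·248 + 8·110 + 5·671 = 5527.
For the centroid to hit 265: (5527 + w·275) / (23 + w) = 265.
Rearranging, w·(275 − 265) = 265·23 − 5527 = 568, so w ≈ 568/10 = 56.80.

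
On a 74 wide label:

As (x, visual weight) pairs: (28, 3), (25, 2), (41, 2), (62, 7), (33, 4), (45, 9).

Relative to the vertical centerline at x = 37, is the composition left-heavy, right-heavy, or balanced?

Total weight = 3 + 2 + 2 + 7 + 4 + 9 = 27.
Σw·x = 1187; x̄ = 1187/27 ≈ 43.96.
Since 44.0 is right of 37, the composition reads right-heavy.

right-heavy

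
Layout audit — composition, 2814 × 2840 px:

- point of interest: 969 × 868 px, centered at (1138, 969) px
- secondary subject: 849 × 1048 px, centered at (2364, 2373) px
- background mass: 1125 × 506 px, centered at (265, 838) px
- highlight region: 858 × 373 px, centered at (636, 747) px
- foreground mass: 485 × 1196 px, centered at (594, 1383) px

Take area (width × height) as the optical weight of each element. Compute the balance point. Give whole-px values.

(1175, 1389)

Areas: point of interest 969·868 = 841092, secondary subject 849·1048 = 889752, background mass 1125·506 = 569250, highlight region 858·373 = 320034, foreground mass 485·1196 = 580060. Total weight = 3200188.
Σw·x = 841092·1138 + 889752·2364 + 569250·265 + 320034·636 + 580060·594 = 3759484938, so x̄ = 3759484938/3200188 ≈ 1174.77.
Σw·y = 841092·969 + 889752·2373 + 569250·838 + 320034·747 + 580060·1383 = 4444719522, so ȳ = 4444719522/3200188 ≈ 1388.89.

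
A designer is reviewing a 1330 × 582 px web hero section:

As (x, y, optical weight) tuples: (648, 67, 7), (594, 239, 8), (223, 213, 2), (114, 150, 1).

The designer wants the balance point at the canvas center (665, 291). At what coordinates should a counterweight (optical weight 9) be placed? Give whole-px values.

After adding the counterweight, total weight = 7 + 8 + 2 + 1 + 9 = 27.
Along x: (9848 + 9·x) / 27 = 665 (existing moment 7·648 + 8·594 + 2·223 + 1·114 = 9848) ⇒ x = (17955 − 9848) / 9 ≈ 900.78.
Along y: (2957 + 9·y) / 27 = 291 (existing moment 7·67 + 8·239 + 2·213 + 1·150 = 2957) ⇒ y = (7857 − 2957) / 9 ≈ 544.44.

(901, 544)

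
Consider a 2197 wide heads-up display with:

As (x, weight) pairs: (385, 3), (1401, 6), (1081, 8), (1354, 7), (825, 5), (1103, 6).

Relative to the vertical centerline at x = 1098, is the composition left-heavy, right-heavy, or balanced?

Σw = 3 + 6 + 8 + 7 + 5 + 6 = 35.
Σw·x = 38430; x̄ = 38430/35 ≈ 1098.00.
The centroid 1098.00 matches the midline at 1098, so the layout is balanced.

balanced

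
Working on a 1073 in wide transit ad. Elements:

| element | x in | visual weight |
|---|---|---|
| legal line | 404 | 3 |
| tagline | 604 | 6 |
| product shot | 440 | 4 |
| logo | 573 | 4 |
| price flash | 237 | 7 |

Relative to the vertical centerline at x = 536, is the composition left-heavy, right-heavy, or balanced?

Weights sum to 3 + 6 + 4 + 4 + 7 = 24.
Σw·x = 3·404 + 6·604 + 4·440 + 4·573 + 7·237 = 10547, so x̄ = 10547/24 ≈ 439.46.
439.5 vs midline 536 → left-heavy.

left-heavy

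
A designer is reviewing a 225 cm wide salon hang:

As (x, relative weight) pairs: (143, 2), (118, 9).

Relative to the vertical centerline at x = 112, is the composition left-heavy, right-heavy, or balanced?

Total weight = 2 + 9 = 11.
Σw·x = 2·143 + 9·118 = 1348, so x̄ = 1348/11 ≈ 122.55.
122.5 lies right of the midline 112, so the layout is right-heavy.

right-heavy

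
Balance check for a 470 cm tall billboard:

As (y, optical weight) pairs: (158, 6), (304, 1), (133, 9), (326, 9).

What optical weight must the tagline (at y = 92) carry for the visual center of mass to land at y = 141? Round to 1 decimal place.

w ≈ 37.9

Existing Σw = 25 (6 + 1 + 9 + 9); existing moment 6·158 + 1·304 + 9·133 + 9·326 = 5383.
Balance at y = 141 requires (5383 + w·92) / (25 + w) = 141.
Rearranging, w·(92 − 141) = 141·25 − 5383 = -1858, so w ≈ -1858/-49 = 37.92.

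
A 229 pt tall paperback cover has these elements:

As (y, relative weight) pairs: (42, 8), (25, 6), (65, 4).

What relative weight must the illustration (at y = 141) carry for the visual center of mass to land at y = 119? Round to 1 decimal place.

w ≈ 63.5

Known weights sum to 8 + 6 + 4 = 18; their moment is 8·42 + 6·25 + 4·65 = 746.
Balance at y = 119 requires (746 + w·141) / (18 + w) = 119.
Solving: w = (119·18 − 746) / (141 − 119) = 1396 / 22 ≈ 63.45.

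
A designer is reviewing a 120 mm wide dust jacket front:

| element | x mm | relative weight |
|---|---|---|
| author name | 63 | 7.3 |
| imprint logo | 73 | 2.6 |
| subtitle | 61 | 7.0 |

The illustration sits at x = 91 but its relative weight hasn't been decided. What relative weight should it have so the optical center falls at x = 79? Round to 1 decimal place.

w ≈ 21.5

Existing Σw = 16.9 (7.3 + 2.6 + 7.0); existing moment 7.3·63 + 2.6·73 + 7.0·61 = 1076.7.
Set Σw·x/Σw = 79: (1076.7 + 91w) = 79·(16.9 + w).
Solving: w = (79·16.9 − 1076.7) / (91 − 79) = 258.4 / 12 ≈ 21.53.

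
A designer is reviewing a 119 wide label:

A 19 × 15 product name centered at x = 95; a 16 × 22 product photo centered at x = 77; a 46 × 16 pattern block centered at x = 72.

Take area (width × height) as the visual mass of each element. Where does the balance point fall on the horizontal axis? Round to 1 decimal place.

Areas: product name 19·15 = 285, product photo 16·22 = 352, pattern block 46·16 = 736. Total weight = 1373.
x: (285·95 + 352·77 + 736·72) / 1373 = 107171 / 1373 ≈ 78.06

x ≈ 78.1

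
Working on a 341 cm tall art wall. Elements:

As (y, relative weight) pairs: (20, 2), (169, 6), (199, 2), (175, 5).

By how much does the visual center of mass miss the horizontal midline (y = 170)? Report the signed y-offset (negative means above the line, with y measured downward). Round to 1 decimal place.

≈ -14.9 cm

Weights sum to 2 + 6 + 2 + 5 = 15.
Σw·y = 2·20 + 6·169 + 2·199 + 5·175 = 2327, so ȳ = 2327/15 ≈ 155.13.
Difference: 155.13 − 170 ≈ -14.87.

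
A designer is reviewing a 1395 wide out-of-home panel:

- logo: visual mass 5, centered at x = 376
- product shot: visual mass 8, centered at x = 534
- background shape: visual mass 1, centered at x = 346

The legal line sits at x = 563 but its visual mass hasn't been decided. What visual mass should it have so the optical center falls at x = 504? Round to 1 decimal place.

w ≈ 9.5

Existing Σw = 14 (5 + 8 + 1); existing moment 5·376 + 8·534 + 1·346 = 6498.
For the centroid to hit 504: (6498 + w·563) / (14 + w) = 504.
Rearranging, w·(563 − 504) = 504·14 − 6498 = 558, so w ≈ 558/59 = 9.46.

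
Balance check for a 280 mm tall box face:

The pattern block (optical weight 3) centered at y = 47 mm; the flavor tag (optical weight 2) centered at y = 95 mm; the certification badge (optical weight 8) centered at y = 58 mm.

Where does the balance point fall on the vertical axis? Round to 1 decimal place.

y ≈ 61.2

Weights sum to 3 + 2 + 8 = 13.
y: (3·47 + 2·95 + 8·58) / 13 = 795 / 13 ≈ 61.15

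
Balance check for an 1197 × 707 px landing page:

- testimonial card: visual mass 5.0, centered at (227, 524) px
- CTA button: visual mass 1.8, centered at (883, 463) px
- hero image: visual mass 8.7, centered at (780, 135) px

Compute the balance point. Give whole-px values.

Σw = 5.0 + 1.8 + 8.7 = 15.5.
x-moment: 5.0·227 + 1.8·883 + 8.7·780 = 9510.4; centroid 9510.4/15.5 ≈ 613.57.
y-moment: 5.0·524 + 1.8·463 + 8.7·135 = 4627.9; centroid 4627.9/15.5 ≈ 298.57.

(614, 299)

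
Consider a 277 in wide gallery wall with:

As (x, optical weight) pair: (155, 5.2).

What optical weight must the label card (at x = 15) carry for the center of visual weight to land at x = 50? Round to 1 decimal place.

The single fixed element contributes weight 5.2, moment 5.2·155 = 806.0.
For the centroid to hit 50: (806.0 + w·15) / (5.2 + w) = 50.
Solving: w = (50·5.2 − 806.0) / (15 − 50) = -546.0 / -35 ≈ 15.60.

w ≈ 15.6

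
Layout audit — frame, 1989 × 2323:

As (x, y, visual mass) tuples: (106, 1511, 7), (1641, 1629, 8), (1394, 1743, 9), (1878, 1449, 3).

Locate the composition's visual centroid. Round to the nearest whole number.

Σw = 7 + 8 + 9 + 3 = 27.
x: (7·106 + 8·1641 + 9·1394 + 3·1878) / 27 = 32050 / 27 ≈ 1187.04
y: (7·1511 + 8·1629 + 9·1743 + 3·1449) / 27 = 43643 / 27 ≈ 1616.41

(1187, 1616)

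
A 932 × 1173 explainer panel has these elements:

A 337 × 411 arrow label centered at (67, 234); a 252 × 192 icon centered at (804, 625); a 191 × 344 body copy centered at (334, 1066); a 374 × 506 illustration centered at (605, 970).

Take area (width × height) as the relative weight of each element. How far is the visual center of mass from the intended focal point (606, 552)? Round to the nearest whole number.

Areas → weights: arrow label 337·411 = 138507, icon 252·192 = 48384, body copy 191·344 = 65704, illustration 374·506 = 189244; Σw = 441839.
x: (138507·67 + 48384·804 + 65704·334 + 189244·605) / 441839 = 184618461 / 441839 ≈ 417.84
y: (138507·234 + 48384·625 + 65704·1066 + 189244·970) / 441839 = 316257782 / 441839 ≈ 715.78
From (606, 552): dx = -188.16, dy = 163.78, so the distance is √(dx²+dy²) ≈ 249.45.

≈ 249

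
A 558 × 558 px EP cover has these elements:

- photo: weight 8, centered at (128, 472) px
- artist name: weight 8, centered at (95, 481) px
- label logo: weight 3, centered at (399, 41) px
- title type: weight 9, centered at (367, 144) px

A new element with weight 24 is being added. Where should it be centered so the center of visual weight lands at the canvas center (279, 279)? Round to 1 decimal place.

(342.7, 227.7)

With the new element, Σw becomes 8 + 8 + 3 + 9 + 24 = 52.
x: need Σw·x = 52·279 = 14508. Existing = 8·128 + 8·95 + 3·399 + 9·367 = 6284. Remainder 8224 / 24 ≈ 342.67.
y: need Σw·y = 52·279 = 14508. Existing = 8·472 + 8·481 + 3·41 + 9·144 = 9043. Remainder 5465 / 24 ≈ 227.71.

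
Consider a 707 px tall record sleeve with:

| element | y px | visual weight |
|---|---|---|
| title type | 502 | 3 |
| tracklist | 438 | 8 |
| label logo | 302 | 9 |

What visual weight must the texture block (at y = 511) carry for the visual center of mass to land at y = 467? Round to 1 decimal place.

w ≈ 36.6

Known weights sum to 3 + 8 + 9 = 20; their moment is 3·502 + 8·438 + 9·302 = 7728.
Balance at y = 467 requires (7728 + w·511) / (20 + w) = 467.
Rearranging, w·(511 − 467) = 467·20 − 7728 = 1612, so w ≈ 1612/44 = 36.64.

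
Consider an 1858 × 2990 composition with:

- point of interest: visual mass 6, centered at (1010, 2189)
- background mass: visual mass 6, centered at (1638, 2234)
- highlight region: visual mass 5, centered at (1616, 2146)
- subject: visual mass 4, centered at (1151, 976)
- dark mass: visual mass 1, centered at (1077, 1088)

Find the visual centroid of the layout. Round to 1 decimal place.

Σw = 6 + 6 + 5 + 4 + 1 = 22.
Σw·x = 6·1010 + 6·1638 + 5·1616 + 4·1151 + 1·1077 = 29649, so x̄ = 29649/22 ≈ 1347.68.
Σw·y = 6·2189 + 6·2234 + 5·2146 + 4·976 + 1·1088 = 42260, so ȳ = 42260/22 ≈ 1920.91.

(1347.7, 1920.9)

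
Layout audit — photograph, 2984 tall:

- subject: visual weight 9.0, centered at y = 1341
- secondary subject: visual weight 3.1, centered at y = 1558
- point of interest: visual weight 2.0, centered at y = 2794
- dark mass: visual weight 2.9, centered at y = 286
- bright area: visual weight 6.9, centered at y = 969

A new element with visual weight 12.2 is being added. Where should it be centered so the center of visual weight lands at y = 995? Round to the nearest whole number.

y ≈ 485

New total weight: (9.0 + 3.1 + 2.0 + 2.9 + 6.9) + 12.2 = 36.1.
y: need Σw·y = 36.1·995 = 35919.5. Existing = 9.0·1341 + 3.1·1558 + 2.0·2794 + 2.9·286 + 6.9·969 = 30002.3. Remainder 5917.2 / 12.2 ≈ 485.02.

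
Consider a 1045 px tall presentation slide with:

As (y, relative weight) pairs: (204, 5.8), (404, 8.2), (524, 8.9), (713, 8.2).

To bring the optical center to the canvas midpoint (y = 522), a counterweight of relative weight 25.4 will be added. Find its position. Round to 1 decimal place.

y ≈ 570.3

With the counterweight, Σw becomes 5.8 + 8.2 + 8.9 + 8.2 + 25.4 = 56.5.
y: target moment 56.5×522 = 29493.0; current 5.8·204 + 8.2·404 + 8.9·524 + 8.2·713 = 15006.2; the counterweight supplies 14486.8, so y = 14486.8/25.4 ≈ 570.35.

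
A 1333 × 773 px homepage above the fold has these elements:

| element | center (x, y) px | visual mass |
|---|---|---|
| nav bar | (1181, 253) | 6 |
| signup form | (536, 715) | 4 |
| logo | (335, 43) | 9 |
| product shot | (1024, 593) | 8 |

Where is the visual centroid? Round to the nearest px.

Total weight = 6 + 4 + 9 + 8 = 27.
Σw·x = 6·1181 + 4·536 + 9·335 + 8·1024 = 20437, so x̄ = 20437/27 ≈ 756.93.
Σw·y = 6·253 + 4·715 + 9·43 + 8·593 = 9509, so ȳ = 9509/27 ≈ 352.19.

(757, 352)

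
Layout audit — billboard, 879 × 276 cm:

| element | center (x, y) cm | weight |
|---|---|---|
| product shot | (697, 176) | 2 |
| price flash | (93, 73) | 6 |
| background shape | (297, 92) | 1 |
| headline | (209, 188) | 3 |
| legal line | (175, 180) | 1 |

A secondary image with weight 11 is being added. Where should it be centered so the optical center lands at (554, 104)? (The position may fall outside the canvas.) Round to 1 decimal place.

New total weight: (2 + 6 + 1 + 3 + 1) + 11 = 24.
Along x: (3051 + 11·x) / 24 = 554 (existing moment 2·697 + 6·93 + 1·297 + 3·209 + 1·175 = 3051) ⇒ x = (13296 − 3051) / 11 ≈ 931.36.
Along y: (1626 + 11·y) / 24 = 104 (existing moment 2·176 + 6·73 + 1·92 + 3·188 + 1·180 = 1626) ⇒ y = (2496 − 1626) / 11 ≈ 79.09.

(931.4, 79.1)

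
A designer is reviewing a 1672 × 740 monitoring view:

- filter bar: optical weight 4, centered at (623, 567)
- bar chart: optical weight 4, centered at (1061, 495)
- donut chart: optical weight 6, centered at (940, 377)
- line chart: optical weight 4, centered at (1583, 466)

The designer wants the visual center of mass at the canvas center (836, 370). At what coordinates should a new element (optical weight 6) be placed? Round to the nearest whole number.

New total weight: (4 + 4 + 6 + 4) + 6 = 24.
x: need Σw·x = 24·836 = 20064. Existing = 4·623 + 4·1061 + 6·940 + 4·1583 = 18708. Remainder 1356 / 6 ≈ 226.00.
y: need Σw·y = 24·370 = 8880. Existing = 4·567 + 4·495 + 6·377 + 4·466 = 8374. Remainder 506 / 6 ≈ 84.33.

(226, 84)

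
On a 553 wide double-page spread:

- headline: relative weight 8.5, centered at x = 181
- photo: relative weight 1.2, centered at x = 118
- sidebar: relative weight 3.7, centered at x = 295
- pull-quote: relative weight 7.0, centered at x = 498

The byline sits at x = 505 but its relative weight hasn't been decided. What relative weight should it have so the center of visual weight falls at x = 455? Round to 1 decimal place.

w ≈ 60.5

Fixed elements: Σw = 8.5 + 1.2 + 3.7 + 7.0 = 20.4, Σw·x = 8.5·181 + 1.2·118 + 3.7·295 + 7.0·498 = 6257.6.
Set Σw·x/Σw = 455: (6257.6 + 505w) = 455·(20.4 + w).
So w = (455·20.4 − 6257.6)/(505 − 455) = 3024.4/50 ≈ 60.49.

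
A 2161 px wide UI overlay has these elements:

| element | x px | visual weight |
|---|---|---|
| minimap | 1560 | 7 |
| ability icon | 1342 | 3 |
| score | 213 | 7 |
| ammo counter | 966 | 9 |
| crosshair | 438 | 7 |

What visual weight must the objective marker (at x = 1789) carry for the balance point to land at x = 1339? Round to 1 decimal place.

w ≈ 35.5

Known weights sum to 7 + 3 + 7 + 9 + 7 = 33; their moment is 7·1560 + 3·1342 + 7·213 + 9·966 + 7·438 = 28197.
For the centroid to hit 1339: (28197 + w·1789) / (33 + w) = 1339.
Rearranging, w·(1789 − 1339) = 1339·33 − 28197 = 15990, so w ≈ 15990/450 = 35.53.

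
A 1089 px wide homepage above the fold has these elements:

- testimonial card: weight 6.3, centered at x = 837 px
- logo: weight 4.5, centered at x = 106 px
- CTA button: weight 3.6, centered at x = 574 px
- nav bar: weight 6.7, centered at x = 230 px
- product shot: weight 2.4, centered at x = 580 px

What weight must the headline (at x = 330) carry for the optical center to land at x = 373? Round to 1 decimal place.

Existing Σw = 23.5 (6.3 + 4.5 + 3.6 + 6.7 + 2.4); existing moment 6.3·837 + 4.5·106 + 3.6·574 + 6.7·230 + 2.4·580 = 10749.5.
For the centroid to hit 373: (10749.5 + w·330) / (23.5 + w) = 373.
So w = (373·23.5 − 10749.5)/(330 − 373) = -1984.0/-43 ≈ 46.14.

w ≈ 46.1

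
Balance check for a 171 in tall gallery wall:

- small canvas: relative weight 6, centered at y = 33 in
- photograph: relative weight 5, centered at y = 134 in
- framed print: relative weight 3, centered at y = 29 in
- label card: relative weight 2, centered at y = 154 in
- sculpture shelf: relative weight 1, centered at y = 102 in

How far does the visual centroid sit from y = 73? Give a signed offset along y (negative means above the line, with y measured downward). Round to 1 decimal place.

≈ 7.3 in

Weights sum to 6 + 5 + 3 + 2 + 1 = 17.
Σw·y = 6·33 + 5·134 + 3·29 + 2·154 + 1·102 = 1365, so ȳ = 1365/17 ≈ 80.29.
Against y = 73, that's 80.29 − 73 = 7.29.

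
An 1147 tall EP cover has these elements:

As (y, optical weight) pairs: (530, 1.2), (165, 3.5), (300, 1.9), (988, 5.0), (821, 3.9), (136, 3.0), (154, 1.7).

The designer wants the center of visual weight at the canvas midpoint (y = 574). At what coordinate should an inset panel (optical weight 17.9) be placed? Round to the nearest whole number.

y ≈ 630

After adding the inset panel, total weight = 1.2 + 3.5 + 1.9 + 5.0 + 3.9 + 3.0 + 1.7 + 17.9 = 38.1.
y: need Σw·y = 38.1·574 = 21869.4. Existing = 1.2·530 + 3.5·165 + 1.9·300 + 5.0·988 + 3.9·821 + 3.0·136 + 1.7·154 = 10595.2. Remainder 11274.2 / 17.9 ≈ 629.84.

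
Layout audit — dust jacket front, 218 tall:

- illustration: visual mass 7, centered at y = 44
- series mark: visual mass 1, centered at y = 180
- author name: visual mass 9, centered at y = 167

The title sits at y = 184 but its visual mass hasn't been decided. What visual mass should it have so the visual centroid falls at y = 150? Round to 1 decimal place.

w ≈ 16.4

Existing Σw = 17 (7 + 1 + 9); existing moment 7·44 + 1·180 + 9·167 = 1991.
For the centroid to hit 150: (1991 + w·184) / (17 + w) = 150.
Solving: w = (150·17 − 1991) / (184 − 150) = 559 / 34 ≈ 16.44.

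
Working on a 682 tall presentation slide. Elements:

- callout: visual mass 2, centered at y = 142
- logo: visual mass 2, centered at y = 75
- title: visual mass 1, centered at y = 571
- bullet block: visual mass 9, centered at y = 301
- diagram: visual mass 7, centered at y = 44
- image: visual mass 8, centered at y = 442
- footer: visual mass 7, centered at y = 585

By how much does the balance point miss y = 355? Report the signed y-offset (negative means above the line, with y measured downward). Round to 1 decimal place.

≈ -31.3

Weights sum to 2 + 2 + 1 + 9 + 7 + 8 + 7 = 36.
Σw·y = 11653; ȳ = 11653/36 ≈ 323.69.
Against y = 355, that's 323.69 − 355 = -31.31.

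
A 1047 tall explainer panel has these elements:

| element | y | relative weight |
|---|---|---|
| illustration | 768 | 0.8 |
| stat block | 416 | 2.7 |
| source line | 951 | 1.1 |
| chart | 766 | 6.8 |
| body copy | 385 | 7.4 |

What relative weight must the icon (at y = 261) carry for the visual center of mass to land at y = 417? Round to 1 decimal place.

Fixed elements: Σw = 0.8 + 2.7 + 1.1 + 6.8 + 7.4 = 18.8, Σw·y = 0.8·768 + 2.7·416 + 1.1·951 + 6.8·766 + 7.4·385 = 10841.5.
For the centroid to hit 417: (10841.5 + w·261) / (18.8 + w) = 417.
Solving: w = (417·18.8 − 10841.5) / (261 − 417) = -3001.9 / -156 ≈ 19.24.

w ≈ 19.2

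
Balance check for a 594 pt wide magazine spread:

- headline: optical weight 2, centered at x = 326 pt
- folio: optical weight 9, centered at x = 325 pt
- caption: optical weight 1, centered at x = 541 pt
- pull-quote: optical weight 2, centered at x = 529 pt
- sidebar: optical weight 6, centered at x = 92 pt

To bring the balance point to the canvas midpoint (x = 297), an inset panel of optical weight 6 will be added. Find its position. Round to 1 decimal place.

New total weight: (2 + 9 + 1 + 2 + 6) + 6 = 26.
x: need Σw·x = 26·297 = 7722. Existing = 2·326 + 9·325 + 1·541 + 2·529 + 6·92 = 5728. Remainder 1994 / 6 ≈ 332.33.

x ≈ 332.3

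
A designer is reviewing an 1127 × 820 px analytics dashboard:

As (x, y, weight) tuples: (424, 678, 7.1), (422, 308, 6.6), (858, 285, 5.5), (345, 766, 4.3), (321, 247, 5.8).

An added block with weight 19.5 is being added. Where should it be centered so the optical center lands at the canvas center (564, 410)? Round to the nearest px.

With the added block, Σw becomes 7.1 + 6.6 + 5.5 + 4.3 + 5.8 + 19.5 = 48.8.
x: target moment 48.8×564 = 27523.2; current 7.1·424 + 6.6·422 + 5.5·858 + 4.3·345 + 5.8·321 = 13859.9; the added block supplies 13663.3, so x = 13663.3/19.5 ≈ 700.68.
y: target moment 48.8×410 = 20008.0; current 7.1·678 + 6.6·308 + 5.5·285 + 4.3·766 + 5.8·247 = 13140.5; the added block supplies 6867.5, so y = 6867.5/19.5 ≈ 352.18.

(701, 352)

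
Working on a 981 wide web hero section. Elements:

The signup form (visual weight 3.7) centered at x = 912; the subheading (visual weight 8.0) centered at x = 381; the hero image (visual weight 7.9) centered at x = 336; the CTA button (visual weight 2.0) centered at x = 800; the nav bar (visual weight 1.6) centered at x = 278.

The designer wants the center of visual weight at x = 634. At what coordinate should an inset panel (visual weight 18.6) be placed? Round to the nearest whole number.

x ≈ 827

After adding the inset panel, total weight = 3.7 + 8.0 + 7.9 + 2.0 + 1.6 + 18.6 = 41.8.
x: target moment 41.8×634 = 26501.2; current 3.7·912 + 8.0·381 + 7.9·336 + 2.0·800 + 1.6·278 = 11121.6; the inset panel supplies 15379.6, so x = 15379.6/18.6 ≈ 826.86.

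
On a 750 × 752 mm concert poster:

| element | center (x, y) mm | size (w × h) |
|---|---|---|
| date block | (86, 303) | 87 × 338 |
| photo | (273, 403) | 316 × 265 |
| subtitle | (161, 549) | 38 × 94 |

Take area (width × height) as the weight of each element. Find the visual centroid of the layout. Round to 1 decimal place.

Taking area as weight: date block 87·338 = 29406, photo 316·265 = 83740, subtitle 38·94 = 3572. Sum 116718.
x: (29406·86 + 83740·273 + 3572·161) / 116718 = 25965028 / 116718 ≈ 222.46
y: (29406·303 + 83740·403 + 3572·549) / 116718 = 44618266 / 116718 ≈ 382.27

(222.5, 382.3)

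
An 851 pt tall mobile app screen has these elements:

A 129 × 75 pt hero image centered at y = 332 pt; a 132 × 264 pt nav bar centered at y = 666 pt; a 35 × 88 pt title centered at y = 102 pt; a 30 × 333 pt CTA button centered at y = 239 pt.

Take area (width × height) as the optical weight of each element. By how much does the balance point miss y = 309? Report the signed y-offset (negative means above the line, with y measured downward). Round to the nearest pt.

Taking area as weight: hero image 129·75 = 9675, nav bar 132·264 = 34848, title 35·88 = 3080, CTA button 30·333 = 9990. Sum 57593.
y-moment: 9675·332 + 34848·666 + 3080·102 + 9990·239 = 29122638; centroid 29122638/57593 ≈ 505.66.
Difference: 505.66 − 309 ≈ 196.66.

≈ 197 pt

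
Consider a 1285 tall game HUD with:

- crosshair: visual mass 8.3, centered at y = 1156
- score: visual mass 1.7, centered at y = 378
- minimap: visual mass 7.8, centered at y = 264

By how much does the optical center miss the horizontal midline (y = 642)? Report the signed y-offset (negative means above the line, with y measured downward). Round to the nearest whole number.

≈ 49

Weights sum to 8.3 + 1.7 + 7.8 = 17.8.
Σw·y = 8.3·1156 + 1.7·378 + 7.8·264 = 12296.6, so ȳ = 12296.6/17.8 ≈ 690.82.
Offset from y = 642: 690.82 − 642 ≈ 48.82.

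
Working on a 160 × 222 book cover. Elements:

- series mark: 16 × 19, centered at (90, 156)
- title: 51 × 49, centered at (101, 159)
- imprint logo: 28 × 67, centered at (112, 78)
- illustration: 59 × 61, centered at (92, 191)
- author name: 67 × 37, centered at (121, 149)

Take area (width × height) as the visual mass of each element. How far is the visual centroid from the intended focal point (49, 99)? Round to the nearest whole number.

Taking area as weight: series mark 16·19 = 304, title 51·49 = 2499, imprint logo 28·67 = 1876, illustration 59·61 = 3599, author name 67·37 = 2479. Sum 10757.
x: (304·90 + 2499·101 + 1876·112 + 3599·92 + 2479·121) / 10757 = 1120938 / 10757 ≈ 104.21
y: (304·156 + 2499·159 + 1876·78 + 3599·191 + 2479·149) / 10757 = 1647873 / 10757 ≈ 153.19
From (49, 99): dx = 55.21, dy = 54.19, so the distance is √(dx²+dy²) ≈ 77.36.

≈ 77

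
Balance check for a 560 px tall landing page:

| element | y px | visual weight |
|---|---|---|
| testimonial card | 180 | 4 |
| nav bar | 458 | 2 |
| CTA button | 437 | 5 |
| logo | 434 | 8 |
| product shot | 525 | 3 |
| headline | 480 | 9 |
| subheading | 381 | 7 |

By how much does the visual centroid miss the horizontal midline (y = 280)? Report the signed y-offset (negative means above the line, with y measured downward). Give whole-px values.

Σw = 4 + 2 + 5 + 8 + 3 + 9 + 7 = 38.
Σw·y = 15855; ȳ = 15855/38 ≈ 417.24.
Offset from y = 280: 417.24 − 280 ≈ 137.24.

≈ 137 px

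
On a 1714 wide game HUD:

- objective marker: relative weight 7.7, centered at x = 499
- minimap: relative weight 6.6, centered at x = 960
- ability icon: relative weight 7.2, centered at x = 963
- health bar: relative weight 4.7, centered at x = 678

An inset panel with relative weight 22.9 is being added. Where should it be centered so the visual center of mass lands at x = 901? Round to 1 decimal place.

With the inset panel, Σw becomes 7.7 + 6.6 + 7.2 + 4.7 + 22.9 = 49.1.
x: target moment 49.1×901 = 44239.1; current 7.7·499 + 6.6·960 + 7.2·963 + 4.7·678 = 20298.5; the inset panel supplies 23940.6, so x = 23940.6/22.9 ≈ 1045.44.

x ≈ 1045.4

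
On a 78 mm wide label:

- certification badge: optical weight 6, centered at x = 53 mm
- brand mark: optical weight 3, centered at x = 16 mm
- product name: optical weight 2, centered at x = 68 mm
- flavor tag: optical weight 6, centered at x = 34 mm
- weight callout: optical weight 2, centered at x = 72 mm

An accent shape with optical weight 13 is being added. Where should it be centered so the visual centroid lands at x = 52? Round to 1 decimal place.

After adding the accent shape, total weight = 6 + 3 + 2 + 6 + 2 + 13 = 32.
x: need Σw·x = 32·52 = 1664. Existing = 6·53 + 3·16 + 2·68 + 6·34 + 2·72 = 850. Remainder 814 / 13 ≈ 62.62.

x ≈ 62.6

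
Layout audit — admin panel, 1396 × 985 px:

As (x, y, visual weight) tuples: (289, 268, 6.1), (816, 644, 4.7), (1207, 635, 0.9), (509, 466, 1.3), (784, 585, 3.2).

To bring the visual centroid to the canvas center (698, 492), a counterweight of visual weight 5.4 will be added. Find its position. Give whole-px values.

(967, 540)

With the counterweight, Σw becomes 6.1 + 4.7 + 0.9 + 1.3 + 3.2 + 5.4 = 21.6.
x: need Σw·x = 21.6·698 = 15076.8. Existing = 6.1·289 + 4.7·816 + 0.9·1207 + 1.3·509 + 3.2·784 = 9854.9. Remainder 5221.9 / 5.4 ≈ 967.02.
y: need Σw·y = 21.6·492 = 10627.2. Existing = 6.1·268 + 4.7·644 + 0.9·635 + 1.3·466 + 3.2·585 = 7710.9. Remainder 2916.3 / 5.4 ≈ 540.06.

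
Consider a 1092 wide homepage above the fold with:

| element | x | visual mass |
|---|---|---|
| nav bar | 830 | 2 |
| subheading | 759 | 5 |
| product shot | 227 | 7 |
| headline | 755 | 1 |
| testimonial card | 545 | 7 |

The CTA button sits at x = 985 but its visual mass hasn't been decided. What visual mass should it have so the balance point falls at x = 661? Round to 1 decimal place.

w ≈ 9.0

Fixed elements: Σw = 2 + 5 + 7 + 1 + 7 = 22, Σw·x = 2·830 + 5·759 + 7·227 + 1·755 + 7·545 = 11614.
Balance at x = 661 requires (11614 + w·985) / (22 + w) = 661.
So w = (661·22 − 11614)/(985 − 661) = 2928/324 ≈ 9.04.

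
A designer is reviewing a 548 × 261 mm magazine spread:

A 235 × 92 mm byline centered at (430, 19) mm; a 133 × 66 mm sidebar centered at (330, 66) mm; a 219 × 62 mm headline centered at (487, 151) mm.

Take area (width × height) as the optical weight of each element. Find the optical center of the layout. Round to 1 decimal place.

(427.6, 69.1)

Areas → weights: byline 235·92 = 21620, sidebar 133·66 = 8778, headline 219·62 = 13578; Σw = 43976.
Σw·x = 21620·430 + 8778·330 + 13578·487 = 18805826, so x̄ = 18805826/43976 ≈ 427.64.
Σw·y = 21620·19 + 8778·66 + 13578·151 = 3040406, so ȳ = 3040406/43976 ≈ 69.14.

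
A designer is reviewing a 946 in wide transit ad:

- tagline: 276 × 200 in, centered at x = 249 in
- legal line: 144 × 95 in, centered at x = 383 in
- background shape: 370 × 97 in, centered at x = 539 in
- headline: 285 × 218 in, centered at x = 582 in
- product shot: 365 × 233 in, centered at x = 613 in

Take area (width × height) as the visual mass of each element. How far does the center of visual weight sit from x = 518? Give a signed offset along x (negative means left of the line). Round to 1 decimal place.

≈ -15.4 in

Taking area as weight: tagline 276·200 = 55200, legal line 144·95 = 13680, background shape 370·97 = 35890, headline 285·218 = 62130, product shot 365·233 = 85045. Sum 251945.
Σw·x = 55200·249 + 13680·383 + 35890·539 + 62130·582 + 85045·613 = 126621195, so x̄ = 126621195/251945 ≈ 502.57.
Difference: 502.57 − 518 ≈ -15.43.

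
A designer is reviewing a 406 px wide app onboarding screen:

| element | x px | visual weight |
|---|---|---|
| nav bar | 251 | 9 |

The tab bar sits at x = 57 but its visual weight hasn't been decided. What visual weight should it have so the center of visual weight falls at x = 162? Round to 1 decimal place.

w ≈ 7.6

The single fixed element contributes weight 9, moment 9·251 = 2259.
For the centroid to hit 162: (2259 + w·57) / (9 + w) = 162.
So w = (162·9 − 2259)/(57 − 162) = -801/-105 ≈ 7.63.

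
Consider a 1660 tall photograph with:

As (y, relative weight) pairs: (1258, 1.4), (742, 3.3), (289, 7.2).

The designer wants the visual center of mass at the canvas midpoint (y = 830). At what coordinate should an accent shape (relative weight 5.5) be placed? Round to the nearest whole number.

y ≈ 1482

New total weight: (1.4 + 3.3 + 7.2) + 5.5 = 17.4.
y: need Σw·y = 17.4·830 = 14442.0. Existing = 1.4·1258 + 3.3·742 + 7.2·289 = 6290.6. Remainder 8151.4 / 5.5 ≈ 1482.07.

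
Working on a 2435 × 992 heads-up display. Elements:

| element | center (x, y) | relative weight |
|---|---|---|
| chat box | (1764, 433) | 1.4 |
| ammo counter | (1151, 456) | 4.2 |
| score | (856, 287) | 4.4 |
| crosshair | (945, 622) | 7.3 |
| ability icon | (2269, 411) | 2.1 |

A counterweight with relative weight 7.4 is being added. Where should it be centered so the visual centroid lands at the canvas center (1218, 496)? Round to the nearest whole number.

After adding the counterweight, total weight = 1.4 + 4.2 + 4.4 + 7.3 + 2.1 + 7.4 = 26.8.
x: need Σw·x = 26.8·1218 = 32642.4. Existing = 1.4·1764 + 4.2·1151 + 4.4·856 + 7.3·945 + 2.1·2269 = 22733.6. Remainder 9908.8 / 7.4 ≈ 1339.03.
y: need Σw·y = 26.8·496 = 13292.8. Existing = 1.4·433 + 4.2·456 + 4.4·287 + 7.3·622 + 2.1·411 = 9187.9. Remainder 4104.9 / 7.4 ≈ 554.72.

(1339, 555)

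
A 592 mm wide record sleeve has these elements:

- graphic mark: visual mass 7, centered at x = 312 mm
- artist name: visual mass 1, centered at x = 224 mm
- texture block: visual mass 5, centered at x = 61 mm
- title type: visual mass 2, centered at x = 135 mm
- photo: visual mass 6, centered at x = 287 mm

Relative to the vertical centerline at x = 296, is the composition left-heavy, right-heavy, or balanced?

Σw = 7 + 1 + 5 + 2 + 6 = 21.
x-moment: 7·312 + 1·224 + 5·61 + 2·135 + 6·287 = 4705; centroid 4705/21 ≈ 224.05.
Since 224.0 is left of 296, the composition reads left-heavy.

left-heavy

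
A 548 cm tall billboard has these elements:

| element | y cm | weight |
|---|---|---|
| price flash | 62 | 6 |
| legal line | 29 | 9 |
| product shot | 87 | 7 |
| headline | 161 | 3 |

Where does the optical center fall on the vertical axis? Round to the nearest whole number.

y ≈ 69

Total weight = 6 + 9 + 7 + 3 = 25.
y: (6·62 + 9·29 + 7·87 + 3·161) / 25 = 1725 / 25 ≈ 69.00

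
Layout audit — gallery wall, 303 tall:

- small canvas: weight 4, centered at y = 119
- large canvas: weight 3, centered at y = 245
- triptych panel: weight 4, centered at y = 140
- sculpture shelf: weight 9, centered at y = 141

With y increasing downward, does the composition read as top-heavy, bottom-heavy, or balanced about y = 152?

balanced

Σw = 4 + 3 + 4 + 9 = 20.
y: (4·119 + 3·245 + 4·140 + 9·141) / 20 = 3040 / 20 ≈ 152.00
152.00 = 152 exactly: balanced.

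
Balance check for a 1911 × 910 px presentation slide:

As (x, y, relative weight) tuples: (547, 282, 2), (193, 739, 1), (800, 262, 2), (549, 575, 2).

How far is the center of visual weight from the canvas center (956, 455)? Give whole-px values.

Σw = 2 + 1 + 2 + 2 = 7.
Σw·x = 2·547 + 1·193 + 2·800 + 2·549 = 3985, so x̄ = 3985/7 ≈ 569.29.
Σw·y = 2·282 + 1·739 + 2·262 + 2·575 = 2977, so ȳ = 2977/7 ≈ 425.29.
Offset from (956, 455): Δx ≈ -386.71, Δy ≈ -29.71; distance = √(Δx² + Δy²) ≈ 387.85.

≈ 388 px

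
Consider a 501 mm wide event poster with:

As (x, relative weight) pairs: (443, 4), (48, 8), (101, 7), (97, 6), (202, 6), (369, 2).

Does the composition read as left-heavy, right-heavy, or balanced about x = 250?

Weights sum to 4 + 8 + 7 + 6 + 6 + 2 = 33.
Σw·x = 5395; x̄ = 5395/33 ≈ 163.48.
Since 163.5 is left of 250, the composition reads left-heavy.

left-heavy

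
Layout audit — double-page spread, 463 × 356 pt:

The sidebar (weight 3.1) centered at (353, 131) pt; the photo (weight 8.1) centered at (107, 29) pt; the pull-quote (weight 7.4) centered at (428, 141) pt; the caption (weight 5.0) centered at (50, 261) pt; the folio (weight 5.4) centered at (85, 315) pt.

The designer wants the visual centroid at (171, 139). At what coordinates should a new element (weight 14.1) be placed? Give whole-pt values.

After adding the new element, total weight = 3.1 + 8.1 + 7.4 + 5.0 + 5.4 + 14.1 = 43.1.
x: target moment 43.1×171 = 7370.1; current 3.1·353 + 8.1·107 + 7.4·428 + 5.0·50 + 5.4·85 = 5837.2; the new element supplies 1532.9, so x = 1532.9/14.1 ≈ 108.72.
y: target moment 43.1×139 = 5990.9; current 3.1·131 + 8.1·29 + 7.4·141 + 5.0·261 + 5.4·315 = 4690.4; the new element supplies 1300.5, so y = 1300.5/14.1 ≈ 92.23.

(109, 92)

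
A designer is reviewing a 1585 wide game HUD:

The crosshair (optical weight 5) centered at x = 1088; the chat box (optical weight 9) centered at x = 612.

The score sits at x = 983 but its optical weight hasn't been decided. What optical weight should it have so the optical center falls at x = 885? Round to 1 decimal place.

Fixed elements: Σw = 5 + 9 = 14, Σw·x = 5·1088 + 9·612 = 10948.
For the centroid to hit 885: (10948 + w·983) / (14 + w) = 885.
Solving: w = (885·14 − 10948) / (983 − 885) = 1442 / 98 ≈ 14.71.

w ≈ 14.7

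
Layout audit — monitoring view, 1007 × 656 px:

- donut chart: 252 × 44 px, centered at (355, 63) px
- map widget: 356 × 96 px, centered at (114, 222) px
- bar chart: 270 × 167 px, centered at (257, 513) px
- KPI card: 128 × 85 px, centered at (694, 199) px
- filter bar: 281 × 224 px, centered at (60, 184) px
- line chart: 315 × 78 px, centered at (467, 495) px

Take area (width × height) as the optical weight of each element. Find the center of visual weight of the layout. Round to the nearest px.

Taking area as weight: donut chart 252·44 = 11088, map widget 356·96 = 34176, bar chart 270·167 = 45090, KPI card 128·85 = 10880, filter bar 281·224 = 62944, line chart 315·78 = 24570. Sum 188748.
x: moment 42221984 / weight 188748 ≈ 223.70
y: moment 57325752 / weight 188748 ≈ 303.72

(224, 304)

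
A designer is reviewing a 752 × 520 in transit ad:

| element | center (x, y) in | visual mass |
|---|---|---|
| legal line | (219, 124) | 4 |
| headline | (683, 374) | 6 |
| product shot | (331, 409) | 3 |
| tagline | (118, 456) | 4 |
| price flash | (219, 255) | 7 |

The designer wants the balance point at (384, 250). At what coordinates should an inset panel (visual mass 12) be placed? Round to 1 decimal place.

With the inset panel, Σw becomes 4 + 6 + 3 + 4 + 7 + 12 = 36.
x: need Σw·x = 36·384 = 13824. Existing = 4·219 + 6·683 + 3·331 + 4·118 + 7·219 = 7972. Remainder 5852 / 12 ≈ 487.67.
y: need Σw·y = 36·250 = 9000. Existing = 4·124 + 6·374 + 3·409 + 4·456 + 7·255 = 7576. Remainder 1424 / 12 ≈ 118.67.

(487.7, 118.7)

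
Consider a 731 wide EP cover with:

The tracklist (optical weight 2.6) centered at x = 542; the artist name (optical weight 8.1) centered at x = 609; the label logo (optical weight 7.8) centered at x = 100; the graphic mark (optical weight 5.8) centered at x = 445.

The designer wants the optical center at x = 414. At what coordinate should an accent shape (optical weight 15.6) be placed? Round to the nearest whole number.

With the accent shape, Σw becomes 2.6 + 8.1 + 7.8 + 5.8 + 15.6 = 39.9.
Along x: (9703.1 + 15.6·x) / 39.9 = 414 (existing moment 2.6·542 + 8.1·609 + 7.8·100 + 5.8·445 = 9703.1) ⇒ x = (16518.6 − 9703.1) / 15.6 ≈ 436.89.

x ≈ 437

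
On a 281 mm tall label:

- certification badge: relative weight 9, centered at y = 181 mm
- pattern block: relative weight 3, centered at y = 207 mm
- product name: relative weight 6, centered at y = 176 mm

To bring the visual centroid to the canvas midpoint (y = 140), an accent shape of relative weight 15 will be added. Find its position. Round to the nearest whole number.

y ≈ 88

New total weight: (9 + 3 + 6) + 15 = 33.
Along y: (3306 + 15·y) / 33 = 140 (existing moment 9·181 + 3·207 + 6·176 = 3306) ⇒ y = (4620 − 3306) / 15 ≈ 87.60.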